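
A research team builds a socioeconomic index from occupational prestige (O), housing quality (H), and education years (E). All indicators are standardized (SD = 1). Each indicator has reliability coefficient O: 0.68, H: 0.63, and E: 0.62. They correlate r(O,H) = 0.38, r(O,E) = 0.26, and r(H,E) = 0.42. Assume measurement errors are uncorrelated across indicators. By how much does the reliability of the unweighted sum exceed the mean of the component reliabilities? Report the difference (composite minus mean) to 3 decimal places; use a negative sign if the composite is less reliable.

Var(sum) = 3 + 2.12 = 5.12; true-score variance = 1.93 + 2.12 = 4.05; composite reliability = 0.7910.
Mean component reliability = 0.6433.
Difference = 0.7910 − 0.6433 = 0.148.

0.148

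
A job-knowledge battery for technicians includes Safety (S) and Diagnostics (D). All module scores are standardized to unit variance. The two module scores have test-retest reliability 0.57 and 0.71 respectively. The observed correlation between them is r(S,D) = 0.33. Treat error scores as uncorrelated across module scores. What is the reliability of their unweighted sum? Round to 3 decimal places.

0.729

Var(S+D) = 2 + 2·[0.33] = 2 + 0.66 = 2.66.
Under uncorrelated errors the observed covariances equal the true-score covariances, so only the own-variance terms attenuate.
True-score variance = [0.57 + 0.71] + 0.66 = 1.28 + 0.66 = 1.94.
Reliability = 1.94 / 2.66 = 0.729.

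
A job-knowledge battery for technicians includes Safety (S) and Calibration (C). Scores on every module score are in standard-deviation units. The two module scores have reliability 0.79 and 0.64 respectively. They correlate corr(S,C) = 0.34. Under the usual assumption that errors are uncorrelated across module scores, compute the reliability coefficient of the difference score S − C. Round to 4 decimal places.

0.5682

Var(S−C) = 1 + 1 − 2·0.34 = 2 − 0.68 = 1.32.
Under uncorrelated errors the observed covariances equal the true-score covariances, so only the own-variance terms attenuate.
True-score variance = [0.79 + 0.64] − 0.68 = 1.43 − 0.68 = 0.75.
Reliability = 0.75 / 1.32 = 0.5682.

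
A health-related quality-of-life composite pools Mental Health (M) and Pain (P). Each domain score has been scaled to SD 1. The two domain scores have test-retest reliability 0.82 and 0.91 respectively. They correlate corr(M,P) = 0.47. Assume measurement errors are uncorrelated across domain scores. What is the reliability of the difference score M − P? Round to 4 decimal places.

Var(M−P) = 1 + 1 − 2·0.47 = 2 − 0.94 = 1.06.
Under uncorrelated errors the observed covariances equal the true-score covariances, so only the own-variance terms attenuate.
True-score variance = [0.82 + 0.91] − 0.94 = 1.73 − 0.94 = 0.79.
Reliability = 0.79 / 1.06 = 0.7453.

0.7453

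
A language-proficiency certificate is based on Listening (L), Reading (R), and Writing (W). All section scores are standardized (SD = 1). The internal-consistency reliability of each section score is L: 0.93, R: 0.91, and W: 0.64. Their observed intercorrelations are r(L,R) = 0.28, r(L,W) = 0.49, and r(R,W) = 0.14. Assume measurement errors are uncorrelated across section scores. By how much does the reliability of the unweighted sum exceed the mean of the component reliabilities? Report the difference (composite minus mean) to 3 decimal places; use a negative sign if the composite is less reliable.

Var(sum) = 3 + 1.82 = 4.82; true-score variance = 2.48 + 1.82 = 4.3; composite reliability = 0.8921.
Mean component reliability = 0.8267.
Difference = 0.8921 − 0.8267 = 0.065.

0.065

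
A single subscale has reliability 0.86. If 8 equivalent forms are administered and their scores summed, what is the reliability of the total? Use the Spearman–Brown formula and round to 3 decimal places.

ρ_k = kρ / (1 + (k−1)ρ) = 8·0.86 / (1 + 7·0.86) = 6.880 / 7.020 = 0.980.

0.980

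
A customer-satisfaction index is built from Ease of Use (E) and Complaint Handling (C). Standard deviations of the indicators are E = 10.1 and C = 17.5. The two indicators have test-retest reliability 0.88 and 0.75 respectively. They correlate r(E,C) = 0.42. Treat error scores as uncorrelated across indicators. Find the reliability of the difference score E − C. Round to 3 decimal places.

Var(E−C) = 10.1² + 17.5² − 2·10.1·17.5·0.42 = 408.26 − 148.47 = 259.79.
Because errors are independent across components, Cov(Tᵢ,Tⱼ) = Cov(Xᵢ,Xⱼ); the off-diagonal part of the true-score variance is the same as above.
True-score variance = [10.1²·0.88 + 17.5²·0.75] − 148.47 = 319.456 − 148.47 = 170.986.
Reliability = 170.986 / 259.79 = 0.658.

0.658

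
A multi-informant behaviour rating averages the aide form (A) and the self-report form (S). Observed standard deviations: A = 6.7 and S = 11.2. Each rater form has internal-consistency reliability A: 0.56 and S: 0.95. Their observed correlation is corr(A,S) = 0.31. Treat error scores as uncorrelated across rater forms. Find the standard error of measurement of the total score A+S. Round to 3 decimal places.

Var(total) = 170.33 + 46.5248 = 216.855.
True-score variance = 144.306 + 46.5248 = 190.831, so reliability = 0.8800.
Error variance = 216.855 − 190.831 = 26.0236; SEM = √26.0236 = 5.101.

5.101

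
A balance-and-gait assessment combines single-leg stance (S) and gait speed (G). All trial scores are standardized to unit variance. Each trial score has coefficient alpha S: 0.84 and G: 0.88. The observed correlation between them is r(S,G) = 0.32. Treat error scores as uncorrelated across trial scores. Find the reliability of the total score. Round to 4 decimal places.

0.8939

Var(S+G) = 2 + 2·[0.32] = 2 + 0.64 = 2.64.
With uncorrelated errors the cross-covariances are all true-score covariance, so they carry over unchanged; only the diagonal terms shrink to ρᵢσᵢ².
True-score variance = [0.84 + 0.88] + 0.64 = 1.72 + 0.64 = 2.36.
Reliability = 2.36 / 2.64 = 0.8939.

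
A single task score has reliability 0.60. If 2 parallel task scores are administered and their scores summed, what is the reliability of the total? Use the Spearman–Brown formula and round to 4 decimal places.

ρ_k = kρ / (1 + (k−1)ρ) = 2·0.60 / (1 + 1·0.60) = 1.200 / 1.600 = 0.7500.

0.7500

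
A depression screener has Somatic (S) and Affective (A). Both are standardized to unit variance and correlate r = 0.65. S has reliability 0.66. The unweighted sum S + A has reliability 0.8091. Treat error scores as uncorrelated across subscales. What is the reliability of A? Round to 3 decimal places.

0.710

Var(S+A) = 2 + 2·0.65 = 3.300.
True-score variance = ρ_S + ρ_A + 2·0.65, so 0.8091 = (0.66 + ρ_A + 1.30) / 3.300.
ρ_A = 0.8091·3.300 − 0.66 − 1.30 = 0.710.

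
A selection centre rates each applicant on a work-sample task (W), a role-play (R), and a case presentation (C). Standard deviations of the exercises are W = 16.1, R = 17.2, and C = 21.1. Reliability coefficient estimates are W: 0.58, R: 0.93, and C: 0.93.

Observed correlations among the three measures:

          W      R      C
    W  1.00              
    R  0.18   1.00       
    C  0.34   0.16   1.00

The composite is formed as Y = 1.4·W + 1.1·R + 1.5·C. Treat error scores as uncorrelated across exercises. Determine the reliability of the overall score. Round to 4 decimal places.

Var(Y) = 1.4²·16.1² + 1.1²·17.2² + 1.5²·21.1² + 2·[1.54·16.1·17.2·0.18 + 2.1·16.1·21.1·0.34 + 1.65·17.2·21.1·0.16] = 1867.74 + 830.252 = 2697.99.
Under uncorrelated errors the observed covariances equal the true-score covariances, so only the own-variance terms attenuate.
True-score variance = [1.4²·16.1²·0.58 + 1.1²·17.2²·0.93 + 1.5²·21.1²·0.93] + 830.252 = 1559.18 + 830.252 = 2389.43.
Reliability = 2389.43 / 2697.99 = 0.8856.

0.8856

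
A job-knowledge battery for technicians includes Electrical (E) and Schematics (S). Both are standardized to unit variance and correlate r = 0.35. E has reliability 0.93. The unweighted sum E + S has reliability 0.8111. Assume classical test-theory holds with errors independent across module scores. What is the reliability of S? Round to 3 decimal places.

0.560

Var(E+S) = 2 + 2·0.35 = 2.700.
True-score variance = ρ_E + ρ_S + 2·0.35, so 0.8111 = (0.93 + ρ_S + 0.70) / 2.700.
ρ_S = 0.8111·2.700 − 0.93 − 0.70 = 0.560.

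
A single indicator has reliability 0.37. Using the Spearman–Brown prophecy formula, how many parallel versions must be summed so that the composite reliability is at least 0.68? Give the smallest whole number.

k ≥ ρ*(1−ρ₁)/(ρ₁(1−ρ*)) = 0.68·0.63 / (0.37·0.32) = 3.618.
Smallest integer k = 4.

4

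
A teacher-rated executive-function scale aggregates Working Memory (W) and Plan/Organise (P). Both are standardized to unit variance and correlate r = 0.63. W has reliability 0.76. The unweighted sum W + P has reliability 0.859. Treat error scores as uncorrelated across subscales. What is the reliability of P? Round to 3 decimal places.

Var(W+P) = 2 + 2·0.63 = 3.260.
True-score variance = ρ_W + ρ_P + 2·0.63, so 0.859 = (0.76 + ρ_P + 1.26) / 3.260.
ρ_P = 0.859·3.260 − 0.76 − 1.26 = 0.780.

0.780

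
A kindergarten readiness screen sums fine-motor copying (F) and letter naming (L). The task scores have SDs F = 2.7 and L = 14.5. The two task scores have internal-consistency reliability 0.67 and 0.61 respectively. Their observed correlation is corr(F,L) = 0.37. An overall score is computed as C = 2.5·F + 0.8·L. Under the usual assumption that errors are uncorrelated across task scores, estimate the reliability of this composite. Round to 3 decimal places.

0.716

Var(C) = 2.5²·2.7² + 0.8²·14.5² + 2·[2·2.7·14.5·0.37] = 180.123 + 57.942 = 238.065.
Under uncorrelated errors the observed covariances equal the true-score covariances, so only the own-variance terms attenuate.
True-score variance = [2.5²·2.7²·0.67 + 0.8²·14.5²·0.61] + 57.942 = 112.608 + 57.942 = 170.55.
Reliability = 170.55 / 238.065 = 0.716.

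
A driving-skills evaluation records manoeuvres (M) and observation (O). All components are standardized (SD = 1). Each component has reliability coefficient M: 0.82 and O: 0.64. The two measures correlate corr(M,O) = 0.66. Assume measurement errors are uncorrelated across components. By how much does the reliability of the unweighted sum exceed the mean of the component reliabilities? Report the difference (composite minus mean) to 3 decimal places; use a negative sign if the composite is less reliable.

0.107

Var(sum) = 2 + 1.32 = 3.32; true-score variance = 1.46 + 1.32 = 2.78; composite reliability = 0.8373.
Mean component reliability = 0.7300.
Difference = 0.8373 − 0.7300 = 0.107.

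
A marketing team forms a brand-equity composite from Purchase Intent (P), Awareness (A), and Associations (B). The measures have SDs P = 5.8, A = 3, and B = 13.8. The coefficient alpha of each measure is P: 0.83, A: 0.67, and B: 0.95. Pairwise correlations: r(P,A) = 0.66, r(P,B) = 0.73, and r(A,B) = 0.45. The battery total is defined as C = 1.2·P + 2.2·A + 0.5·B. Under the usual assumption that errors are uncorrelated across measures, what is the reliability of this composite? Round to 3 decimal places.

0.920

Var(C) = 1.2²·5.8² + 2.2²·3² + 0.5²·13.8² + 2·[2.64·5.8·3·0.66 + 0.6·5.8·13.8·0.73 + 1.1·3·13.8·0.45] = 139.612 + 171.737 = 311.348.
Because errors are independent across components, Cov(Tᵢ,Tⱼ) = Cov(Xᵢ,Xⱼ); the off-diagonal part of the true-score variance is the same as above.
True-score variance = [1.2²·5.8²·0.83 + 2.2²·3²·0.67 + 0.5²·13.8²·0.95] + 171.737 = 114.621 + 171.737 = 286.358.
Reliability = 286.358 / 311.348 = 0.920.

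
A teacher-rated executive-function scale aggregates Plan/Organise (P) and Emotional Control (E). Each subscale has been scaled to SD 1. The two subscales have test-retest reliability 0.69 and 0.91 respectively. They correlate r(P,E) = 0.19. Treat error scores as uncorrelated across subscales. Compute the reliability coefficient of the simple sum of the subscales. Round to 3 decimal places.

0.832

Var(P+E) = 2 + 2·[0.19] = 2 + 0.38 = 2.38.
Under uncorrelated errors the observed covariances equal the true-score covariances, so only the own-variance terms attenuate.
True-score variance = [0.69 + 0.91] + 0.38 = 1.6 + 0.38 = 1.98.
Reliability = 1.98 / 2.38 = 0.832.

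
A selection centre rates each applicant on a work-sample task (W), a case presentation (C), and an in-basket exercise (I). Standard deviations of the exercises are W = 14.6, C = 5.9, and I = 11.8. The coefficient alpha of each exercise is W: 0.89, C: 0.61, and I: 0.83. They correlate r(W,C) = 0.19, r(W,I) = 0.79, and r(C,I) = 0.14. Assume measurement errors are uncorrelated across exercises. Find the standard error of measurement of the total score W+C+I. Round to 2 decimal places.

Var(total) = 387.21 + 324.429 = 711.639.
True-score variance = 326.516 + 324.429 = 650.945, so reliability = 0.9147.
Error variance = 711.639 − 650.945 = 60.6943; SEM = √60.6943 = 7.79.

7.79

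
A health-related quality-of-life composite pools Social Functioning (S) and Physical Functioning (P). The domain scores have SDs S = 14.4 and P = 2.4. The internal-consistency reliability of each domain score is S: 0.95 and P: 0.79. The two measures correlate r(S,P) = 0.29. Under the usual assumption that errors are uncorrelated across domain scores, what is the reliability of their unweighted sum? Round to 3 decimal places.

Var(S+P) = 14.4² + 2.4² + 2·[14.4·2.4·0.29] = 213.12 + 20.0448 = 233.165.
With uncorrelated errors the cross-covariances are all true-score covariance, so they carry over unchanged; only the diagonal terms shrink to ρᵢσᵢ².
True-score variance = [14.4²·0.95 + 2.4²·0.79] + 20.0448 = 201.542 + 20.0448 = 221.587.
Reliability = 221.587 / 233.165 = 0.950.

0.950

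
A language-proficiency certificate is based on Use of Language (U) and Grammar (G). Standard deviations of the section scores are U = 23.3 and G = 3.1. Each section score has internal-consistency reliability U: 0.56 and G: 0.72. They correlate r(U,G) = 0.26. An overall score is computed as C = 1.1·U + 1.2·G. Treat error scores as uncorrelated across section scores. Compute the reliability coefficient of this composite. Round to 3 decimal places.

Var(C) = 1.1²·23.3² + 1.2²·3.1² + 2·[1.32·23.3·3.1·0.26] = 670.735 + 49.5787 = 720.314.
Under uncorrelated errors the observed covariances equal the true-score covariances, so only the own-variance terms attenuate.
True-score variance = [1.1²·23.3²·0.56 + 1.2²·3.1²·0.72] + 49.5787 = 377.826 + 49.5787 = 427.405.
Reliability = 427.405 / 720.314 = 0.593.

0.593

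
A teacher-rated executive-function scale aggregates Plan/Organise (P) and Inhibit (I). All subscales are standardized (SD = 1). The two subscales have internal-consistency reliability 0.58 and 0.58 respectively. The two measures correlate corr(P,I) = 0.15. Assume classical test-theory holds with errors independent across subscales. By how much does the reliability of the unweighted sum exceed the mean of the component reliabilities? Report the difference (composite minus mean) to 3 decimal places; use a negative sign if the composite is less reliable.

0.055

Var(sum) = 2 + 0.3 = 2.3; true-score variance = 1.16 + 0.3 = 1.46; composite reliability = 0.6348.
Mean component reliability = 0.5800.
Difference = 0.6348 − 0.5800 = 0.055.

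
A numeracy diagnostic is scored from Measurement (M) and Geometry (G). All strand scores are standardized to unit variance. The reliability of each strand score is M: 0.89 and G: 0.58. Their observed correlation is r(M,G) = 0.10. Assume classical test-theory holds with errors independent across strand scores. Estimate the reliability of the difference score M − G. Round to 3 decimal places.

Var(M−G) = 1 + 1 − 2·0.10 = 2 − 0.2 = 1.8.
Because errors are independent across components, Cov(Tᵢ,Tⱼ) = Cov(Xᵢ,Xⱼ); the off-diagonal part of the true-score variance is the same as above.
True-score variance = [0.89 + 0.58] − 0.2 = 1.47 − 0.2 = 1.27.
Reliability = 1.27 / 1.8 = 0.706.

0.706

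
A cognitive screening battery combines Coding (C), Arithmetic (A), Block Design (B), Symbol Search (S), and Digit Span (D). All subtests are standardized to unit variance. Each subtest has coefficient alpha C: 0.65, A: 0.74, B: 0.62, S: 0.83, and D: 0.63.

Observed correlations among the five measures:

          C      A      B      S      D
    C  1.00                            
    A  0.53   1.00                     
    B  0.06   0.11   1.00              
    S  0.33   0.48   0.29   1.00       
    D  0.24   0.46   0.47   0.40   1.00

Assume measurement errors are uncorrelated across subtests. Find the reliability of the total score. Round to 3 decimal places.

0.870

Var(C+A+B+S+D) = 5 + 2·[0.53 + 0.06 + 0.33 + 0.24 + 0.11 + 0.48 + 0.46 + 0.29 + 0.47 + 0.40] = 5 + 6.74 = 11.74.
With uncorrelated errors the cross-covariances are all true-score covariance, so they carry over unchanged; only the diagonal terms shrink to ρᵢσᵢ².
True-score variance = [0.65 + 0.74 + 0.62 + 0.83 + 0.63] + 6.74 = 3.47 + 6.74 = 10.21.
Reliability = 10.21 / 11.74 = 0.870.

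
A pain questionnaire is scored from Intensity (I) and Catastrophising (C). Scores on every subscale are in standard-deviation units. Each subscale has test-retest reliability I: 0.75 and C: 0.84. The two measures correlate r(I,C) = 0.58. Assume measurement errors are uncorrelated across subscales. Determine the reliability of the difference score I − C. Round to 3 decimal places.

Var(I−C) = 1 + 1 − 2·0.58 = 2 − 1.16 = 0.84.
Because errors are independent across components, Cov(Tᵢ,Tⱼ) = Cov(Xᵢ,Xⱼ); the off-diagonal part of the true-score variance is the same as above.
True-score variance = [0.75 + 0.84] − 1.16 = 1.59 − 1.16 = 0.43.
Reliability = 0.43 / 0.84 = 0.512.

0.512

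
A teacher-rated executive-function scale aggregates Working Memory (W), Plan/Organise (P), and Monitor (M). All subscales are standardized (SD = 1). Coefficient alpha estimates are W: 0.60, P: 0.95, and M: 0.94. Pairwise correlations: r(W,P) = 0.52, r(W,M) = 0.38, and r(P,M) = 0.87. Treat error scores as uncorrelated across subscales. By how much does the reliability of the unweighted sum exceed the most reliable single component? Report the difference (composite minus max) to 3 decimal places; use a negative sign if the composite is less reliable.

Var(sum) = 3 + 3.54 = 6.54; true-score variance = 2.49 + 3.54 = 6.03; composite reliability = 0.9220.
Max component reliability = 0.9500.
Difference = 0.9220 − 0.9500 = -0.028.

-0.028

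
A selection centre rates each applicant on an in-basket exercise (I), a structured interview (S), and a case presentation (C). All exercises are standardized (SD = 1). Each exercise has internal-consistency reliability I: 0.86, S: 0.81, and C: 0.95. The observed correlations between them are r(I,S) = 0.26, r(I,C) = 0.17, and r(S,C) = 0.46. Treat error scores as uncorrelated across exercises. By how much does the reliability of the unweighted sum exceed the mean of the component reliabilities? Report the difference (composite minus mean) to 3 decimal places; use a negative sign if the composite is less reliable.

0.047

Var(sum) = 3 + 1.78 = 4.78; true-score variance = 2.62 + 1.78 = 4.4; composite reliability = 0.9205.
Mean component reliability = 0.8733.
Difference = 0.9205 − 0.8733 = 0.047.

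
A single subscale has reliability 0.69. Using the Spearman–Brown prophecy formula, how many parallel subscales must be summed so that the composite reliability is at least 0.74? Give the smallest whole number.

k ≥ ρ*(1−ρ₁)/(ρ₁(1−ρ*)) = 0.74·0.31 / (0.69·0.26) = 1.279.
Smallest integer k = 2.

2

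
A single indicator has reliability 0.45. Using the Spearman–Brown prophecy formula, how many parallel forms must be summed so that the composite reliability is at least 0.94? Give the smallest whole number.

20

k ≥ ρ*(1−ρ₁)/(ρ₁(1−ρ*)) = 0.94·0.55 / (0.45·0.06) = 19.148.
Smallest integer k = 20.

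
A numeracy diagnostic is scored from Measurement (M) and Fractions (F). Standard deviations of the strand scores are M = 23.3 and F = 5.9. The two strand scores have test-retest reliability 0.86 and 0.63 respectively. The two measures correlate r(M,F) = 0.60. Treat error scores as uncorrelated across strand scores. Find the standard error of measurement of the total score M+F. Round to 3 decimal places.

Var(total) = 577.7 + 164.964 = 742.664.
True-score variance = 488.816 + 164.964 = 653.78, so reliability = 0.8803.
Error variance = 742.664 − 653.78 = 88.8843; SEM = √88.8843 = 9.428.

9.428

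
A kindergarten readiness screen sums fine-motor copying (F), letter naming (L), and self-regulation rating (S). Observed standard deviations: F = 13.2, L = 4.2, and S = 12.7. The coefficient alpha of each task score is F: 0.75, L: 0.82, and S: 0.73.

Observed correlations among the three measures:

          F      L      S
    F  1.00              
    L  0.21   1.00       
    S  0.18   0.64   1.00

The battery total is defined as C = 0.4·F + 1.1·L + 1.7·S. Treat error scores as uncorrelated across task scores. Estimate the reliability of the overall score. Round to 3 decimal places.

Var(C) = 0.4²·13.2² + 1.1²·4.2² + 1.7²·12.7² + 2·[0.44·13.2·4.2·0.21 + 0.68·13.2·12.7·0.18 + 1.87·4.2·12.7·0.64] = 515.351 + 178.958 = 694.309.
Because errors are independent across components, Cov(Tᵢ,Tⱼ) = Cov(Xᵢ,Xⱼ); the off-diagonal part of the true-score variance is the same as above.
True-score variance = [0.4²·13.2²·0.75 + 1.1²·4.2²·0.82 + 1.7²·12.7²·0.73] + 178.958 = 378.685 + 178.958 = 557.643.
Reliability = 557.643 / 694.309 = 0.803.

0.803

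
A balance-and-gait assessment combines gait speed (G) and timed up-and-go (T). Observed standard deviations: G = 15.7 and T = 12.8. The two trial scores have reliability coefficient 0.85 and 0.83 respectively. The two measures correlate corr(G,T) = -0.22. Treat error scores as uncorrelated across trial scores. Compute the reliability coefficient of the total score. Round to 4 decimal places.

Var(G+T) = 15.7² + 12.8² + 2·[15.7·12.8·(-0.22)] = 410.33 − 88.4224 = 321.908.
With uncorrelated errors the cross-covariances are all true-score covariance, so they carry over unchanged; only the diagonal terms shrink to ρᵢσᵢ².
True-score variance = [15.7²·0.85 + 12.8²·0.83] − 88.4224 = 345.504 − 88.4224 = 257.081.
Reliability = 257.081 / 321.908 = 0.7986.

0.7986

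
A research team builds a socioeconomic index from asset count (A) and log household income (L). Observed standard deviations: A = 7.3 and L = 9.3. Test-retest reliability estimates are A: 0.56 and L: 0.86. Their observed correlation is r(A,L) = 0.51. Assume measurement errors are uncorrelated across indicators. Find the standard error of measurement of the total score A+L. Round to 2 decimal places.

5.96

Var(total) = 139.78 + 69.2478 = 209.028.
True-score variance = 104.224 + 69.2478 = 173.472, so reliability = 0.8299.
Error variance = 209.028 − 173.472 = 35.5562; SEM = √35.5562 = 5.96.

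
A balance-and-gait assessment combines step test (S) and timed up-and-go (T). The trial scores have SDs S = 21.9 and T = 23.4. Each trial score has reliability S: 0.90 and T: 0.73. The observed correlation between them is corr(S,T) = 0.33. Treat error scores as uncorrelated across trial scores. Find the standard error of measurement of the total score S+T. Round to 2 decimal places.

13.99

Var(total) = 1027.17 + 338.224 = 1365.39.
True-score variance = 831.368 + 338.224 = 1169.59, so reliability = 0.8566.
Error variance = 1365.39 − 1169.59 = 195.802; SEM = √195.802 = 13.99.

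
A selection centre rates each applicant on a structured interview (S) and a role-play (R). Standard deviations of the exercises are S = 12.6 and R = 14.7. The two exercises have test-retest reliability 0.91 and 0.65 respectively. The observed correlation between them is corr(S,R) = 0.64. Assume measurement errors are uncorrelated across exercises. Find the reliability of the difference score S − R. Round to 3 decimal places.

Var(S−R) = 12.6² + 14.7² − 2·12.6·14.7·0.64 = 374.85 − 237.082 = 137.768.
Because errors are independent across components, Cov(Tᵢ,Tⱼ) = Cov(Xᵢ,Xⱼ); the off-diagonal part of the true-score variance is the same as above.
True-score variance = [12.6²·0.91 + 14.7²·0.65] − 237.082 = 284.93 − 237.082 = 47.8485.
Reliability = 47.8485 / 137.768 = 0.347.

0.347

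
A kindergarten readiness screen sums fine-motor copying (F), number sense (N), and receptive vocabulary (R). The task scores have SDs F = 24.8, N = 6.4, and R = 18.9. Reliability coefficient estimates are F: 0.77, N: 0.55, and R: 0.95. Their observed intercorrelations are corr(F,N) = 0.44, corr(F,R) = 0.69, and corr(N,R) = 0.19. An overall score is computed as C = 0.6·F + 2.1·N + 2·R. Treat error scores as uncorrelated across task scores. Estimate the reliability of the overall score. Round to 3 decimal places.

Var(C) = 0.6²·24.8² + 2.1²·6.4² + 2²·18.9² + 2·[1.26·24.8·6.4·0.44 + 1.2·24.8·18.9·0.69 + 4.2·6.4·18.9·0.19] = 1830.89 + 1145.24 = 2976.13.
With uncorrelated errors the cross-covariances are all true-score covariance, so they carry over unchanged; only the diagonal terms shrink to ρᵢσᵢ².
True-score variance = [0.6²·24.8²·0.77 + 2.1²·6.4²·0.55 + 2²·18.9²·0.95] + 1145.24 = 1627.24 + 1145.24 = 2772.48.
Reliability = 2772.48 / 2976.13 = 0.932.

0.932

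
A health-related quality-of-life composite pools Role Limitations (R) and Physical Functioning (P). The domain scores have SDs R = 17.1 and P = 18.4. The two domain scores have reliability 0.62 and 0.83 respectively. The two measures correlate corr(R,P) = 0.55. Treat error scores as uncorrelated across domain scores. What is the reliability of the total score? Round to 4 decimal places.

0.8274

Var(R+P) = 17.1² + 18.4² + 2·[17.1·18.4·0.55] = 630.97 + 346.104 = 977.074.
Because errors are independent across components, Cov(Tᵢ,Tⱼ) = Cov(Xᵢ,Xⱼ); the off-diagonal part of the true-score variance is the same as above.
True-score variance = [17.1²·0.62 + 18.4²·0.83] + 346.104 = 462.299 + 346.104 = 808.403.
Reliability = 808.403 / 977.074 = 0.8274.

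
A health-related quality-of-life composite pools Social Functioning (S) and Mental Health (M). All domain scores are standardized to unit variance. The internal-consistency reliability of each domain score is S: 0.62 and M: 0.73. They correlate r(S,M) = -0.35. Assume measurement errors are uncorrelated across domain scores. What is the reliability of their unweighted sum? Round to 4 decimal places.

Var(S+M) = 2 + 2·[(-0.35)] = 2 − 0.7 = 1.3.
With uncorrelated errors the cross-covariances are all true-score covariance, so they carry over unchanged; only the diagonal terms shrink to ρᵢσᵢ².
True-score variance = [0.62 + 0.73] − 0.7 = 1.35 − 0.7 = 0.65.
Reliability = 0.65 / 1.3 = 0.5000.

0.5000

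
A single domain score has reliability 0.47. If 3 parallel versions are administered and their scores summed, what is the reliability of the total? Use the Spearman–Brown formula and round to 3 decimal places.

ρ_k = kρ / (1 + (k−1)ρ) = 3·0.47 / (1 + 2·0.47) = 1.410 / 1.940 = 0.727.

0.727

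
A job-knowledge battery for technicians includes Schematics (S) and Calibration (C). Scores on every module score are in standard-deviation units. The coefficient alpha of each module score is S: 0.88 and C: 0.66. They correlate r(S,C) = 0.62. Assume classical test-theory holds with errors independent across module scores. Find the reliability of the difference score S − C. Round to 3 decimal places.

0.395

Var(S−C) = 1 + 1 − 2·0.62 = 2 − 1.24 = 0.76.
Because errors are independent across components, Cov(Tᵢ,Tⱼ) = Cov(Xᵢ,Xⱼ); the off-diagonal part of the true-score variance is the same as above.
True-score variance = [0.88 + 0.66] − 1.24 = 1.54 − 1.24 = 0.3.
Reliability = 0.3 / 0.76 = 0.395.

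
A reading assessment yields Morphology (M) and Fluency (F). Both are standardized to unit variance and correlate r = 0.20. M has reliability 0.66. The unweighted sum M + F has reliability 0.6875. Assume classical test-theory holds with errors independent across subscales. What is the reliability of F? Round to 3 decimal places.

Var(M+F) = 2 + 2·0.20 = 2.400.
True-score variance = ρ_M + ρ_F + 2·0.20, so 0.6875 = (0.66 + ρ_F + 0.40) / 2.400.
ρ_F = 0.6875·2.400 − 0.66 − 0.40 = 0.590.

0.590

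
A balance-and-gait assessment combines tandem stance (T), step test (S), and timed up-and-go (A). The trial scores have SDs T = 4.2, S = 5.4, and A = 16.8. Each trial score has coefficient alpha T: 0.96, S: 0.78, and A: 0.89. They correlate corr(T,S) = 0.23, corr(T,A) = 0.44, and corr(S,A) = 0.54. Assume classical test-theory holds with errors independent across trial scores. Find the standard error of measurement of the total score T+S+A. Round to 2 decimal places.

6.18

Var(total) = 329.04 + 170.503 = 499.543.
True-score variance = 290.873 + 170.503 = 461.376, so reliability = 0.9236.
Error variance = 499.543 − 461.376 = 38.1672; SEM = √38.1672 = 6.18.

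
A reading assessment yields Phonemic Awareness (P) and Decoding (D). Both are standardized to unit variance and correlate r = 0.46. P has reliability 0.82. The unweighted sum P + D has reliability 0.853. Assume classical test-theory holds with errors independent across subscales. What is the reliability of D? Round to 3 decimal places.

0.751

Var(P+D) = 2 + 2·0.46 = 2.920.
True-score variance = ρ_P + ρ_D + 2·0.46, so 0.853 = (0.82 + ρ_D + 0.92) / 2.920.
ρ_D = 0.853·2.920 − 0.82 − 0.92 = 0.751.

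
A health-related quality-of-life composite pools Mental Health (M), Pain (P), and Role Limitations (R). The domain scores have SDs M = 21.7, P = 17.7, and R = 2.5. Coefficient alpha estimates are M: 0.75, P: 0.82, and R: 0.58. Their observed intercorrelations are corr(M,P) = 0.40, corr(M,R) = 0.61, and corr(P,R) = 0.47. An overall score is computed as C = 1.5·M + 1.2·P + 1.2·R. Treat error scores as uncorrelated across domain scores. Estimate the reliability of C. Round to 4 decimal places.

Var(C) = 1.5²·21.7² + 1.2²·17.7² + 1.2²·2.5² + 2·[1.8·21.7·17.7·0.40 + 1.8·21.7·2.5·0.61 + 1.44·17.7·2.5·0.47] = 1519.64 + 732.119 = 2251.76.
With uncorrelated errors the cross-covariances are all true-score covariance, so they carry over unchanged; only the diagonal terms shrink to ρᵢσᵢ².
True-score variance = [1.5²·21.7²·0.75 + 1.2²·17.7²·0.82 + 1.2²·2.5²·0.58] + 732.119 = 1169.78 + 732.119 = 1901.9.
Reliability = 1901.9 / 2251.76 = 0.8446.

0.8446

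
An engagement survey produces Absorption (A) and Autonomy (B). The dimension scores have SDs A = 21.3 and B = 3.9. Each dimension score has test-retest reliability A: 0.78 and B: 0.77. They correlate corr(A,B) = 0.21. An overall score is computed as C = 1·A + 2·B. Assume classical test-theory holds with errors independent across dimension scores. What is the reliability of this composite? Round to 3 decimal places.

Var(C) = 21.3² + 2²·3.9² + 2·[2·21.3·3.9·0.21] = 514.53 + 69.7788 = 584.309.
Because errors are independent across components, Cov(Tᵢ,Tⱼ) = Cov(Xᵢ,Xⱼ); the off-diagonal part of the true-score variance is the same as above.
True-score variance = [21.3²·0.78 + 2²·3.9²·0.77] + 69.7788 = 400.725 + 69.7788 = 470.504.
Reliability = 470.504 / 584.309 = 0.805.

0.805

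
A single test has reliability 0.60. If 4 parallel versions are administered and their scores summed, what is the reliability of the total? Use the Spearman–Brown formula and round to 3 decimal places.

ρ_k = kρ / (1 + (k−1)ρ) = 4·0.60 / (1 + 3·0.60) = 2.400 / 2.800 = 0.857.

0.857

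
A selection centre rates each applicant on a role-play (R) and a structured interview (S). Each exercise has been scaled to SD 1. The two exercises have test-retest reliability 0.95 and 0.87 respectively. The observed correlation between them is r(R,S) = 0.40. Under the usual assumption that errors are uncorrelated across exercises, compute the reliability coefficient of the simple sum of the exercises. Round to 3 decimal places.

0.936

Var(R+S) = 2 + 2·[0.40] = 2 + 0.8 = 2.8.
Because errors are independent across components, Cov(Tᵢ,Tⱼ) = Cov(Xᵢ,Xⱼ); the off-diagonal part of the true-score variance is the same as above.
True-score variance = [0.95 + 0.87] + 0.8 = 1.82 + 0.8 = 2.62.
Reliability = 2.62 / 2.8 = 0.936.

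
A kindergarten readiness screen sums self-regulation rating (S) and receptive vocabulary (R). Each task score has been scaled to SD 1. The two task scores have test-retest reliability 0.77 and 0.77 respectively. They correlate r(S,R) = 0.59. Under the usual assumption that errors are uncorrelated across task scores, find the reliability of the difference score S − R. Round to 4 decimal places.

Var(S−R) = 1 + 1 − 2·0.59 = 2 − 1.18 = 0.82.
With uncorrelated errors the cross-covariances are all true-score covariance, so they carry over unchanged; only the diagonal terms shrink to ρᵢσᵢ².
True-score variance = [0.77 + 0.77] − 1.18 = 1.54 − 1.18 = 0.36.
Reliability = 0.36 / 0.82 = 0.4390.

0.4390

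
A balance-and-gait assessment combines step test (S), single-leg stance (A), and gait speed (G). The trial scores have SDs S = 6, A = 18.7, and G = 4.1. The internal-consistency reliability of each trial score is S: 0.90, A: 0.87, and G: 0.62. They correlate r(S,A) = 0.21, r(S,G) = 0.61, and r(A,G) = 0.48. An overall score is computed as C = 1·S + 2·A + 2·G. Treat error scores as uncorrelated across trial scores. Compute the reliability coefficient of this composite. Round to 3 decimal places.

Var(C) = 6² + 2²·18.7² + 2²·4.1² + 2·[2·6·18.7·0.21 + 2·6·4.1·0.61 + 4·18.7·4.1·0.48] = 1502 + 448.685 = 1950.68.
With uncorrelated errors the cross-covariances are all true-score covariance, so they carry over unchanged; only the diagonal terms shrink to ρᵢσᵢ².
True-score variance = [6²·0.90 + 2²·18.7²·0.87 + 2²·4.1²·0.62] + 448.685 = 1291.01 + 448.685 = 1739.69.
Reliability = 1739.69 / 1950.68 = 0.892.

0.892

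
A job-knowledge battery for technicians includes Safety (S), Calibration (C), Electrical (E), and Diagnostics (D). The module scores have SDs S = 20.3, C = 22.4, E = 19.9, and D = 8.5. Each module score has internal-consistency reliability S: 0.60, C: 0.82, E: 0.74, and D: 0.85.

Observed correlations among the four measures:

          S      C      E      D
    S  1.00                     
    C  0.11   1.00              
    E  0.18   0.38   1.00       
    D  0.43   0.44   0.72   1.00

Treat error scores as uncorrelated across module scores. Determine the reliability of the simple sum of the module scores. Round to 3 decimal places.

0.854

Var(S+C+E+D) = 20.3² + 22.4² + 19.9² + 8.5² + 2·[20.3·22.4·0.11 + 20.3·19.9·0.18 + 20.3·8.5·0.43 + 22.4·19.9·0.38 + 22.4·8.5·0.44 + 19.9·8.5·0.72] = 1382.11 + 1143.77 = 2525.88.
With uncorrelated errors the cross-covariances are all true-score covariance, so they carry over unchanged; only the diagonal terms shrink to ρᵢσᵢ².
True-score variance = [20.3²·0.60 + 22.4²·0.82 + 19.9²·0.74 + 8.5²·0.85] + 1143.77 = 1013.16 + 1143.77 = 2156.92.
Reliability = 2156.92 / 2525.88 = 0.854.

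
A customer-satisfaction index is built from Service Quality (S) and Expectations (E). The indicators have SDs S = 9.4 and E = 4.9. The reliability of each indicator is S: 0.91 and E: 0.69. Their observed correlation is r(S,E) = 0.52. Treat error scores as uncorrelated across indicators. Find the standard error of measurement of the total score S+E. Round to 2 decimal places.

3.92

Var(total) = 112.37 + 47.9024 = 160.272.
True-score variance = 96.9745 + 47.9024 = 144.877, so reliability = 0.9039.
Error variance = 160.272 − 144.877 = 15.3955; SEM = √15.3955 = 3.92.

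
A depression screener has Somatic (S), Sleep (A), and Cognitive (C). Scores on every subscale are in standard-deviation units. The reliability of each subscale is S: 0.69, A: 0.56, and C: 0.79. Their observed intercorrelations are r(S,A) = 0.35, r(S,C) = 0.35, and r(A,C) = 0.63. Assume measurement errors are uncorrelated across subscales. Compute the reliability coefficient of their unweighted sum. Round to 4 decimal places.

Var(S+A+C) = 3 + 2·[0.35 + 0.35 + 0.63] = 3 + 2.66 = 5.66.
Because errors are independent across components, Cov(Tᵢ,Tⱼ) = Cov(Xᵢ,Xⱼ); the off-diagonal part of the true-score variance is the same as above.
True-score variance = [0.69 + 0.56 + 0.79] + 2.66 = 2.04 + 2.66 = 4.7.
Reliability = 4.7 / 5.66 = 0.8304.

0.8304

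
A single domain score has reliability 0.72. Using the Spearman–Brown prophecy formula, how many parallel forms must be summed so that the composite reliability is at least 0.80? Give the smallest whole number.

2

k ≥ ρ*(1−ρ₁)/(ρ₁(1−ρ*)) = 0.80·0.28 / (0.72·0.20) = 1.556.
Smallest integer k = 2.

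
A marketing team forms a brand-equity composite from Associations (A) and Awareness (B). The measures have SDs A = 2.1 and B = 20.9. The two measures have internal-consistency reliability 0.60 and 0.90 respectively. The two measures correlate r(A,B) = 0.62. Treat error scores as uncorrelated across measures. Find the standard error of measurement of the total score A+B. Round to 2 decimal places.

Var(total) = 441.22 + 54.4236 = 495.644.
True-score variance = 395.775 + 54.4236 = 450.199, so reliability = 0.9083.
Error variance = 495.644 − 450.199 = 45.445; SEM = √45.445 = 6.74.

6.74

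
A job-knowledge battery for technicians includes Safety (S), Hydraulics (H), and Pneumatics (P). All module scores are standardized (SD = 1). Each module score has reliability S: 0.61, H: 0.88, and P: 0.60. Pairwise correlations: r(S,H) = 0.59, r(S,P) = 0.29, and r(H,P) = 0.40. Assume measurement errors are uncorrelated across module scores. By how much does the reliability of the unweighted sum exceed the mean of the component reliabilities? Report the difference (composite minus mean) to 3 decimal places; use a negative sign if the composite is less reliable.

Var(sum) = 3 + 2.56 = 5.56; true-score variance = 2.09 + 2.56 = 4.65; composite reliability = 0.8363.
Mean component reliability = 0.6967.
Difference = 0.8363 − 0.6967 = 0.140.

0.140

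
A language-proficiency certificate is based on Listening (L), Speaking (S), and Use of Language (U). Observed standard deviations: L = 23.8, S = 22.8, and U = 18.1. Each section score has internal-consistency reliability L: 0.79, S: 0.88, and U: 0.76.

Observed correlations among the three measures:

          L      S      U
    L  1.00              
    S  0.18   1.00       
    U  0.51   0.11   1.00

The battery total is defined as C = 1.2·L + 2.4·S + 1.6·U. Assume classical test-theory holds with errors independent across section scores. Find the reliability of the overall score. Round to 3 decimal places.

Var(C) = 1.2²·23.8² + 2.4²·22.8² + 1.6²·18.1² + 2·[2.88·23.8·22.8·0.18 + 1.92·23.8·18.1·0.51 + 3.84·22.8·18.1·0.11] = 4648.63 + 1754.88 = 6403.51.
With uncorrelated errors the cross-covariances are all true-score covariance, so they carry over unchanged; only the diagonal terms shrink to ρᵢσᵢ².
True-score variance = [1.2²·23.8²·0.79 + 2.4²·22.8²·0.88 + 1.6²·18.1²·0.76] + 1754.88 = 3916.75 + 1754.88 = 5671.63.
Reliability = 5671.63 / 6403.51 = 0.886.

0.886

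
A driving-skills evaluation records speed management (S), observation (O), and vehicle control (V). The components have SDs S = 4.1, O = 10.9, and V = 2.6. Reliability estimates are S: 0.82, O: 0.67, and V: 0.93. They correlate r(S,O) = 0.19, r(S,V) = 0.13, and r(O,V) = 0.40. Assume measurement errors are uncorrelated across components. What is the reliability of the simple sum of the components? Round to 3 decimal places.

0.769

Var(S+O+V) = 4.1² + 10.9² + 2.6² + 2·[4.1·10.9·0.19 + 4.1·2.6·0.13 + 10.9·2.6·0.40] = 142.38 + 42.4258 = 184.806.
With uncorrelated errors the cross-covariances are all true-score covariance, so they carry over unchanged; only the diagonal terms shrink to ρᵢσᵢ².
True-score variance = [4.1²·0.82 + 10.9²·0.67 + 2.6²·0.93] + 42.4258 = 99.6737 + 42.4258 = 142.1.
Reliability = 142.1 / 184.806 = 0.769.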